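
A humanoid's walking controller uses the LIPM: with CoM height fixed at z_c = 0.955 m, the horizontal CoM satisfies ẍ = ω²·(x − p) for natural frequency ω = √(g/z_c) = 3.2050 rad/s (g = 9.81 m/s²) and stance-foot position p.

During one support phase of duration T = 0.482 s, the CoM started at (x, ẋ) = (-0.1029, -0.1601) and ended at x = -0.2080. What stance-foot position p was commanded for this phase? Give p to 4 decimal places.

p = -0.1075

ωT = 3.2050·0.482 = 1.544810; cosh(ωT) = 2.450217, sinh(ωT) = 2.236864
x(T) = p + (x₀−p)·cosh(ωT) + (ẋ₀/ω)·sinh(ωT) ⇒ p·(1 − cosh) = x(T) − x₀·cosh − (ẋ₀/ω)·sinh
numerator   = -0.2080 − (-0.1029)·2.450217 − (-0.1601/3.2050)·2.236864 = 0.155866
denominator = 1 − 2.450217 = -1.450217
p = 0.155866 / -1.450217 = -0.1075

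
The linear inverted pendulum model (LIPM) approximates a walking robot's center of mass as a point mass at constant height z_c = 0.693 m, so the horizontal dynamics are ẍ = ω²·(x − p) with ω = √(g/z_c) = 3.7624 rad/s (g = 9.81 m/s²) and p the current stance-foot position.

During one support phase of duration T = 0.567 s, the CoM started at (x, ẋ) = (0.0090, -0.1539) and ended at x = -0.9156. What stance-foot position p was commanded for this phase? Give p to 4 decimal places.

p = 0.2390

ωT = 3.7624·0.567 = 2.133281; cosh(ωT) = 4.280484, sinh(ωT) = 4.162036
x(T) = p + (x₀−p)·cosh(ωT) + (ẋ₀/ω)·sinh(ωT) ⇒ p·(1 − cosh) = x(T) − x₀·cosh − (ẋ₀/ω)·sinh
numerator   = -0.9156 − (0.0090)·4.280484 − (-0.1539/3.7624)·4.162036 = -0.783877
denominator = 1 − 4.280484 = -3.280484
p = -0.783877 / -3.280484 = 0.2390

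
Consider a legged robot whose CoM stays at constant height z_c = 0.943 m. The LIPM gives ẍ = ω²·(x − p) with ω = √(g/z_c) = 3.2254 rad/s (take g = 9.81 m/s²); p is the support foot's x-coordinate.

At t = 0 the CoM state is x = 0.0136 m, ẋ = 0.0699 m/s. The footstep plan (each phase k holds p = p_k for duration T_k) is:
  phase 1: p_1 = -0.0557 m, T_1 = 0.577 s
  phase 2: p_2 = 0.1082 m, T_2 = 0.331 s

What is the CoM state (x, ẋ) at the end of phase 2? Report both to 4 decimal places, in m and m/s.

x = 0.6937, ẋ = 2.0619

phase 1: p=-0.0557, T=0.577, ωT=1.861056, cosh=3.293015, sinh=3.137507; start (x,ẋ)=(0.013600, 0.069900) → end (x,ẋ)=(0.240501, 0.931478)
phase 2: p=0.1082, T=0.331, ωT=1.067607, cosh=1.626121, sinh=1.282291; start (x,ẋ)=(0.240501, 0.931478) → end (x,ẋ)=(0.693657, 2.061881)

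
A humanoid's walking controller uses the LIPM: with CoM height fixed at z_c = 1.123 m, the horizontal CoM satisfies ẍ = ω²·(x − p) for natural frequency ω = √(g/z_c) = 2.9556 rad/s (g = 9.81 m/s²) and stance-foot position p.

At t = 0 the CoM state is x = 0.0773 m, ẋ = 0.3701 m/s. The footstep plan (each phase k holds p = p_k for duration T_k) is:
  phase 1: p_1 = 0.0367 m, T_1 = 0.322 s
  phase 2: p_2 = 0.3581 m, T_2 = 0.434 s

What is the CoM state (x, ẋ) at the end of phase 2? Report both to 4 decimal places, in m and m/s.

phase 1: p=0.0367, T=0.322, ωT=0.951703, cosh=1.488100, sinh=1.102017; start (x,ẋ)=(0.077300, 0.370100) → end (x,ẋ)=(0.235111, 0.682985)
phase 2: p=0.3581, T=0.434, ωT=1.282730, cosh=1.941876, sinh=1.664597; start (x,ẋ)=(0.235111, 0.682985) → end (x,ẋ)=(0.503929, 0.721183)

x = 0.5039, ẋ = 0.7212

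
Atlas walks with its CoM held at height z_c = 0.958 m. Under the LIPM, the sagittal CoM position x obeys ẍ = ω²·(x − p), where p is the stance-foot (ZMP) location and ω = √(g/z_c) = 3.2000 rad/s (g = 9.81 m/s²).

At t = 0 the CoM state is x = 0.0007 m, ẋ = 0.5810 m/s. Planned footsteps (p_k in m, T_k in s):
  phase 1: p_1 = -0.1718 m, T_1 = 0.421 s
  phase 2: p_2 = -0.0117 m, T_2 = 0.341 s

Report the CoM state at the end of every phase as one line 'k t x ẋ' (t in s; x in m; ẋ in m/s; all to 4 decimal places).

phase 1: p=-0.1718, T=0.421, ωT=1.347200, cosh=2.053303, sinh=1.793336; start (x,ẋ)=(0.000700, 0.581000) → end (x,ẋ)=(0.507997, 2.182891)
phase 2: p=-0.0117, T=0.341, ωT=1.091200, cosh=1.656829, sinh=1.321016; start (x,ẋ)=(0.507997, 2.182891) → end (x,ẋ)=(1.750486, 5.813570)

1 0.4210 0.5080 2.1829
2 0.7620 1.7505 5.8136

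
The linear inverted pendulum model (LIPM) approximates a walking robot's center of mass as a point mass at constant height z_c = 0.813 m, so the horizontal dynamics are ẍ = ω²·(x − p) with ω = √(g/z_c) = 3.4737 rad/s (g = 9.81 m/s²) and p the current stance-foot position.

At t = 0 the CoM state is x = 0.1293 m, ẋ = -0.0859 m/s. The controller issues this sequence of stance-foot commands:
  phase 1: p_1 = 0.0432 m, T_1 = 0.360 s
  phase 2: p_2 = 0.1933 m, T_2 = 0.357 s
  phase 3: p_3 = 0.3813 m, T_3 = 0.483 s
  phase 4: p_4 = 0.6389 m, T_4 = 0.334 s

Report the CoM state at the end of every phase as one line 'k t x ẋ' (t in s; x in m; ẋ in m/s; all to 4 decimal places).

1 0.3600 0.1662 0.3171
2 0.7170 0.2871 0.4450
3 1.2000 0.4514 0.3878
4 1.5340 0.4710 -0.2575

phase 1: p=0.0432, T=0.360, ωT=1.250532, cosh=1.889276, sinh=1.602924; start (x,ẋ)=(0.129300, -0.085900) → end (x,ẋ)=(0.166229, 0.317123)
phase 2: p=0.1933, T=0.357, ωT=1.240111, cosh=1.872674, sinh=1.583322; start (x,ẋ)=(0.166229, 0.317123) → end (x,ẋ)=(0.287149, 0.444975)
phase 3: p=0.3813, T=0.483, ωT=1.677797, cosh=2.770267, sinh=2.583482; start (x,ẋ)=(0.287149, 0.444975) → end (x,ẋ)=(0.451417, 0.387767)
phase 4: p=0.6389, T=0.334, ωT=1.160216, cosh=1.752020, sinh=1.438602; start (x,ẋ)=(0.451417, 0.387767) → end (x,ẋ)=(0.471016, -0.257530)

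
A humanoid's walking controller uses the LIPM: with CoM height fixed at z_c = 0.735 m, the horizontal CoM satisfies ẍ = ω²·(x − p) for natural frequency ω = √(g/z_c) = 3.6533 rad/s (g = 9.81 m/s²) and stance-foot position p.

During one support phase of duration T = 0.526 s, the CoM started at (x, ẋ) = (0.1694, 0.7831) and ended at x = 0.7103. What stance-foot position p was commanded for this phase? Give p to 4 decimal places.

p = 0.2400

ωT = 3.6533·0.526 = 1.921636; cosh(ωT) = 3.489246, sinh(ωT) = 3.342879
x(T) = p + (x₀−p)·cosh(ωT) + (ẋ₀/ω)·sinh(ωT) ⇒ p·(1 − cosh) = x(T) − x₀·cosh − (ẋ₀/ω)·sinh
numerator   = 0.7103 − (0.1694)·3.489246 − (0.7831/3.6533)·3.342879 = -0.597338
denominator = 1 − 3.489246 = -2.489246
p = -0.597338 / -2.489246 = 0.2400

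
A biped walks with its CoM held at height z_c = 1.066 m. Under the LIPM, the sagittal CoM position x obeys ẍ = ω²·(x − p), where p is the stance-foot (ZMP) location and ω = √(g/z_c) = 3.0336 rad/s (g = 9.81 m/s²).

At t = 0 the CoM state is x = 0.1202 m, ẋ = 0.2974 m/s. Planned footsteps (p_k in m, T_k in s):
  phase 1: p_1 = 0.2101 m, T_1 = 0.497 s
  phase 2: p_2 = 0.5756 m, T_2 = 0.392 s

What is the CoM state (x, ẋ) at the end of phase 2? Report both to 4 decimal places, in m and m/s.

x = -0.0263, ẋ = -1.4498

phase 1: p=0.2101, T=0.497, ωT=1.507699, cosh=2.368873, sinh=2.147454; start (x,ẋ)=(0.120200, 0.297400) → end (x,ẋ)=(0.207665, 0.118848)
phase 2: p=0.5756, T=0.392, ωT=1.189171, cosh=1.794416, sinh=1.489942; start (x,ẋ)=(0.207665, 0.118848) → end (x,ẋ)=(-0.026257, -1.449764)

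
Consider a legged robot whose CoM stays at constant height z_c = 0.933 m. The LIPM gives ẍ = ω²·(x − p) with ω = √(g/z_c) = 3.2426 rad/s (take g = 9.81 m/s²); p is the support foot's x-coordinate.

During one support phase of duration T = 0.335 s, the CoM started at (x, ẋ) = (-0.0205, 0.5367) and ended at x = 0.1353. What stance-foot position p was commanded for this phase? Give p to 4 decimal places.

ωT = 3.2426·0.335 = 1.086271; cosh(ωT) = 1.650338, sinh(ωT) = 1.312866
x(T) = p + (x₀−p)·cosh(ωT) + (ẋ₀/ω)·sinh(ωT) ⇒ p·(1 − cosh) = x(T) − x₀·cosh − (ẋ₀/ω)·sinh
numerator   = 0.1353 − (-0.0205)·1.650338 − (0.5367/3.2426)·1.312866 = -0.048167
denominator = 1 − 1.650338 = -0.650338
p = -0.048167 / -0.650338 = 0.0741

p = 0.0741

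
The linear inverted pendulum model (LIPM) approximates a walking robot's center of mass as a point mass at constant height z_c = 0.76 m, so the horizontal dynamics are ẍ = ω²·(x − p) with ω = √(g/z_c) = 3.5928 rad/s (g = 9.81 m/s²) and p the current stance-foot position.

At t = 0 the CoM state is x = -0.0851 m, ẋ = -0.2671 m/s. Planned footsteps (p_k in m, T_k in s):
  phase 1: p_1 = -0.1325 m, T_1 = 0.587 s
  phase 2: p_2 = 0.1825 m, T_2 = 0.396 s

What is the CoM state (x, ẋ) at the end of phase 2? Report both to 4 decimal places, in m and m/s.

x = -0.9676, ẋ = -3.8720

phase 1: p=-0.1325, T=0.587, ωT=2.108974, cosh=4.180571, sinh=4.059209; start (x,ẋ)=(-0.085100, -0.267100) → end (x,ẋ)=(-0.236115, -0.425353)
phase 2: p=0.1825, T=0.396, ωT=1.422749, cosh=2.194779, sinh=1.953729; start (x,ẋ)=(-0.236115, -0.425353) → end (x,ẋ)=(-0.967570, -3.871964)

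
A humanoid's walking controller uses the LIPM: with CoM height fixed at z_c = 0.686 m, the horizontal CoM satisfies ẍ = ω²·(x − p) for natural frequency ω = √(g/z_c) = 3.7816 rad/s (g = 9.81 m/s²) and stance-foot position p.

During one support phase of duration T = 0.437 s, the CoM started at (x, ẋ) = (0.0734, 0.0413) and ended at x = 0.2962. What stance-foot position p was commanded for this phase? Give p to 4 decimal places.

ωT = 3.7816·0.437 = 1.652559; cosh(ωT) = 2.705941, sinh(ωT) = 2.514382
x(T) = p + (x₀−p)·cosh(ωT) + (ẋ₀/ω)·sinh(ωT) ⇒ p·(1 − cosh) = x(T) − x₀·cosh − (ẋ₀/ω)·sinh
numerator   = 0.2962 − (0.0734)·2.705941 − (0.0413/3.7816)·2.514382 = 0.070124
denominator = 1 − 2.705941 = -1.705941
p = 0.070124 / -1.705941 = -0.0411

p = -0.0411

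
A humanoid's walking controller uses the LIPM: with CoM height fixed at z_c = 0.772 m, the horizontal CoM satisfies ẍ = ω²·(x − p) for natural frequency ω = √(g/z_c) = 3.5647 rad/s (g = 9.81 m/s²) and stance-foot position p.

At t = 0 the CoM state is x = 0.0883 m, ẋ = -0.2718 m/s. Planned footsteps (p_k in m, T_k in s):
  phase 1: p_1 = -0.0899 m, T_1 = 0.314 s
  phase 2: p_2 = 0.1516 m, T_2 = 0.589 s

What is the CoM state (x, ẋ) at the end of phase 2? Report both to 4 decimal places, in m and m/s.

phase 1: p=-0.0899, T=0.314, ωT=1.119316, cosh=1.694631, sinh=1.368127; start (x,ẋ)=(0.088300, -0.271800) → end (x,ẋ)=(0.107767, 0.408474)
phase 2: p=0.1516, T=0.589, ωT=2.099608, cosh=4.142738, sinh=4.020234; start (x,ẋ)=(0.107767, 0.408474) → end (x,ẋ)=(0.430683, 1.064030)

x = 0.4307, ẋ = 1.0640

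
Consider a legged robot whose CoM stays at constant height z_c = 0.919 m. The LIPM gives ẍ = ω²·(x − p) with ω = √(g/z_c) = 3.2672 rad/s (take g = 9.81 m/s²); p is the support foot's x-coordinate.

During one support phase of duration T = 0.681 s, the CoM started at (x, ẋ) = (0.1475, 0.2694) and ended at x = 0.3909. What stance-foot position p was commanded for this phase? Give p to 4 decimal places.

ωT = 3.2672·0.681 = 2.224963; cosh(ωT) = 4.680607, sinh(ωT) = 4.572535
x(T) = p + (x₀−p)·cosh(ωT) + (ẋ₀/ω)·sinh(ωT) ⇒ p·(1 − cosh) = x(T) − x₀·cosh − (ẋ₀/ω)·sinh
numerator   = 0.3909 − (0.1475)·4.680607 − (0.2694/3.2672)·4.572535 = -0.676522
denominator = 1 − 4.680607 = -3.680607
p = -0.676522 / -3.680607 = 0.1838

p = 0.1838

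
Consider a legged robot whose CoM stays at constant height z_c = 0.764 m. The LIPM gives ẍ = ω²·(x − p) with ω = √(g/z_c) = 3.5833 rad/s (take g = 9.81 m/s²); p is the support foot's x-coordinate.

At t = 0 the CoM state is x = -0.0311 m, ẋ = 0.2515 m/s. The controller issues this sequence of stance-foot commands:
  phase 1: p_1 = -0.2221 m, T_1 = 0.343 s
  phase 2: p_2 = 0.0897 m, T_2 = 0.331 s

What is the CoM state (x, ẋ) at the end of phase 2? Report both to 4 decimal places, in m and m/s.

phase 1: p=-0.2221, T=0.343, ωT=1.229072, cosh=1.855310, sinh=1.562746; start (x,ẋ)=(-0.031100, 0.251500) → end (x,ẋ)=(0.241948, 1.536170)
phase 2: p=0.0897, T=0.331, ωT=1.186072, cosh=1.789807, sinh=1.484389; start (x,ẋ)=(0.241948, 1.536170) → end (x,ẋ)=(0.998556, 3.559257)

x = 0.9986, ẋ = 3.5593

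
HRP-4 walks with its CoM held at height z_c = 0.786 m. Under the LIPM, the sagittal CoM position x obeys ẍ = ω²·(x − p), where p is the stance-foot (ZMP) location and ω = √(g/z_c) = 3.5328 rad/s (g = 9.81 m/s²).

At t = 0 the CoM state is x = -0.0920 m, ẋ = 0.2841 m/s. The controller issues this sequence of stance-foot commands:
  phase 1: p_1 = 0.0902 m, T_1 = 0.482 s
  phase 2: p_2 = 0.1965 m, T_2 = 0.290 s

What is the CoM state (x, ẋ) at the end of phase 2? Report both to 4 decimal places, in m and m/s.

phase 1: p=0.0902, T=0.482, ωT=1.702810, cosh=2.835760, sinh=2.653589; start (x,ẋ)=(-0.092000, 0.284100) → end (x,ẋ)=(-0.213080, -0.902413)
phase 2: p=0.1965, T=0.290, ωT=1.024512, cosh=1.572354, sinh=1.213382; start (x,ẋ)=(-0.213080, -0.902413) → end (x,ẋ)=(-0.757448, -3.174631)

x = -0.7574, ẋ = -3.1746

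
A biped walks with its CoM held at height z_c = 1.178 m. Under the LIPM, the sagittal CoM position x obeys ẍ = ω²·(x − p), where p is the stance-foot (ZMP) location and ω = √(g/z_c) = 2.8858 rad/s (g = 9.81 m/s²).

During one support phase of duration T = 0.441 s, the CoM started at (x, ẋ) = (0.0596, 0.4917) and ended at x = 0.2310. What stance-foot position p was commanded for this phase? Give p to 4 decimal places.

ωT = 2.8858·0.441 = 1.272638; cosh(ωT) = 1.925175, sinh(ωT) = 1.645083
x(T) = p + (x₀−p)·cosh(ωT) + (ẋ₀/ω)·sinh(ωT) ⇒ p·(1 − cosh) = x(T) − x₀·cosh − (ẋ₀/ω)·sinh
numerator   = 0.2310 − (0.0596)·1.925175 − (0.4917/2.8858)·1.645083 = -0.164040
denominator = 1 − 1.925175 = -0.925175
p = -0.164040 / -0.925175 = 0.1773

p = 0.1773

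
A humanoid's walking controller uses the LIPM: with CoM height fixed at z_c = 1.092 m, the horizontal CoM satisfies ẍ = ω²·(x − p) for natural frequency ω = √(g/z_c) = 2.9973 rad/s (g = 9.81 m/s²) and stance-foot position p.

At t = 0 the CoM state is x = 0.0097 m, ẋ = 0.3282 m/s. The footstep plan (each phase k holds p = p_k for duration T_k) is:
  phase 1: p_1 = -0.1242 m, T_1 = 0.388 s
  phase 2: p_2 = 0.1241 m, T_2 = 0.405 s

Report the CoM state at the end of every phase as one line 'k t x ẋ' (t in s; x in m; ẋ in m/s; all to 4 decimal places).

phase 1: p=-0.1242, T=0.388, ωT=1.162952, cosh=1.755964, sinh=1.443402; start (x,ẋ)=(0.009700, 0.328200) → end (x,ẋ)=(0.268974, 1.155600)
phase 2: p=0.1241, T=0.405, ωT=1.213906, cosh=1.831823, sinh=1.534788; start (x,ẋ)=(0.268974, 1.155600) → end (x,ẋ)=(0.981216, 2.783306)

1 0.3880 0.2690 1.1556
2 0.7930 0.9812 2.7833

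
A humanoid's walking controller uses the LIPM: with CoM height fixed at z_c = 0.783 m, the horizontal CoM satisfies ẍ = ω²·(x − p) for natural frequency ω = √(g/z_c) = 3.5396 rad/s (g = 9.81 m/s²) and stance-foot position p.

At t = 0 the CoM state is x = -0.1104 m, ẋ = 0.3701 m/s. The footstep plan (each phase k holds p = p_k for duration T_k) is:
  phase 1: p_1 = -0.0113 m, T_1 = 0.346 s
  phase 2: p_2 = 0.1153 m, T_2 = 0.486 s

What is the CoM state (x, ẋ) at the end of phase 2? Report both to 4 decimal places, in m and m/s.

x = -0.2031, ẋ = -1.0088

phase 1: p=-0.0113, T=0.346, ωT=1.224702, cosh=1.848498, sinh=1.554653; start (x,ẋ)=(-0.110400, 0.370100) → end (x,ẋ)=(-0.031932, 0.138797)
phase 2: p=0.1153, T=0.486, ωT=1.720246, cosh=2.882461, sinh=2.703439; start (x,ẋ)=(-0.031932, 0.138797) → end (x,ẋ)=(-0.203082, -1.008799)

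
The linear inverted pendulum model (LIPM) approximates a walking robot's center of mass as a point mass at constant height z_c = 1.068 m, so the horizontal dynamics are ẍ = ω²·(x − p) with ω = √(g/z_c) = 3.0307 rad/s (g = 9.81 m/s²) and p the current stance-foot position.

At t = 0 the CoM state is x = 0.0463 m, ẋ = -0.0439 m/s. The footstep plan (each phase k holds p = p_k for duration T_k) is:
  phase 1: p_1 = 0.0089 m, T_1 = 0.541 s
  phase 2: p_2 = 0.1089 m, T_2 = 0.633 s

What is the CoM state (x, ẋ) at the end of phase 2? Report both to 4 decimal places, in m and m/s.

phase 1: p=0.0089, T=0.541, ωT=1.639609, cosh=2.673604, sinh=2.479548; start (x,ẋ)=(0.046300, -0.043900) → end (x,ẋ)=(0.072976, 0.163681)
phase 2: p=0.1089, T=0.633, ωT=1.918433, cosh=3.478558, sinh=3.331721; start (x,ẋ)=(0.072976, 0.163681) → end (x,ẋ)=(0.163876, 0.206636)

x = 0.1639, ẋ = 0.2066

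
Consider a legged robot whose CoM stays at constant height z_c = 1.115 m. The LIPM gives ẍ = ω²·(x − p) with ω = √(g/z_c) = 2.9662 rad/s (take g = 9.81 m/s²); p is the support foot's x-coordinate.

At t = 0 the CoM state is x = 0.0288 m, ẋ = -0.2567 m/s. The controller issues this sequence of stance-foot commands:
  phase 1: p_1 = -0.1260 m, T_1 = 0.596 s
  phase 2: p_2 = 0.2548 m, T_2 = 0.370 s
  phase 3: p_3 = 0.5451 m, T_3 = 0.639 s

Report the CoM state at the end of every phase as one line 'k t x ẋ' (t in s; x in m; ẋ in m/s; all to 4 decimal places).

1 0.5960 0.0945 0.5320
2 0.9660 0.2267 0.2529
3 1.6050 -0.2610 -2.2112

phase 1: p=-0.1260, T=0.596, ωT=1.767855, cosh=3.014487, sinh=2.843788; start (x,ẋ)=(0.028800, -0.256700) → end (x,ẋ)=(0.094536, 0.531957)
phase 2: p=0.2548, T=0.370, ωT=1.097494, cosh=1.665177, sinh=1.331470; start (x,ẋ)=(0.094536, 0.531957) → end (x,ẋ)=(0.226718, 0.252856)
phase 3: p=0.5451, T=0.639, ωT=1.895402, cosh=3.402740, sinh=3.252482; start (x,ẋ)=(0.226718, 0.252856) → end (x,ẋ)=(-0.261011, -2.211192)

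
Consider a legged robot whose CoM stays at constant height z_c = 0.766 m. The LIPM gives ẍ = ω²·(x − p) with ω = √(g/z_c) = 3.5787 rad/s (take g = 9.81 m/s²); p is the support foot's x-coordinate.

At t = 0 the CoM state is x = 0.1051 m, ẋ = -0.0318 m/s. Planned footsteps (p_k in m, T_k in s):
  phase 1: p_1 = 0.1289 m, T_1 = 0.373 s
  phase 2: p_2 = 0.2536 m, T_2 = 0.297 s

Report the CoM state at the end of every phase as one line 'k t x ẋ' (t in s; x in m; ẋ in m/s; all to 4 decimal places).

phase 1: p=0.1289, T=0.373, ωT=1.334855, cosh=2.031321, sinh=1.768125; start (x,ẋ)=(0.105100, -0.031800) → end (x,ẋ)=(0.064843, -0.215193)
phase 2: p=0.2536, T=0.297, ωT=1.062874, cosh=1.620070, sinh=1.274608; start (x,ẋ)=(0.064843, -0.215193) → end (x,ẋ)=(-0.128843, -1.209630)

1 0.3730 0.0648 -0.2152
2 0.6700 -0.1288 -1.2096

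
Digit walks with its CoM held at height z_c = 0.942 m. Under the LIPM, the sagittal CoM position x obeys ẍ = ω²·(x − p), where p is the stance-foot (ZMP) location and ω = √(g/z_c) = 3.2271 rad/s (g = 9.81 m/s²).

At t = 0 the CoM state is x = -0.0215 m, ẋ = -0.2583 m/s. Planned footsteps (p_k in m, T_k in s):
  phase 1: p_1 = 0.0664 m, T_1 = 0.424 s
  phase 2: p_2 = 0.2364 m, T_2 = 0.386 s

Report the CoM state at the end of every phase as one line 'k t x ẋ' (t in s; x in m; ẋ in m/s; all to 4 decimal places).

phase 1: p=0.0664, T=0.424, ωT=1.368290, cosh=2.091585, sinh=1.837043; start (x,ẋ)=(-0.021500, -0.258300) → end (x,ẋ)=(-0.264489, -1.061356)
phase 2: p=0.2364, T=0.386, ωT=1.245661, cosh=1.881490, sinh=1.593740; start (x,ẋ)=(-0.264489, -1.061356) → end (x,ẋ)=(-1.230180, -4.573081)

1 0.4240 -0.2645 -1.0614
2 0.8100 -1.2302 -4.5731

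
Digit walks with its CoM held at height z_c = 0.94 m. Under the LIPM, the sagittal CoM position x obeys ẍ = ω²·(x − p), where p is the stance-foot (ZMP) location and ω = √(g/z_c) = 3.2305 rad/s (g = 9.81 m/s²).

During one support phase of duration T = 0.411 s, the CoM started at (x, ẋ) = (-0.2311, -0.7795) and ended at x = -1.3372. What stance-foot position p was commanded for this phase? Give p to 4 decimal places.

p = 0.4392

ωT = 3.2305·0.411 = 1.327735; cosh(ωT) = 2.018784, sinh(ωT) = 1.753707
x(T) = p + (x₀−p)·cosh(ωT) + (ẋ₀/ω)·sinh(ωT) ⇒ p·(1 − cosh) = x(T) − x₀·cosh − (ẋ₀/ω)·sinh
numerator   = -1.3372 − (-0.2311)·2.018784 − (-0.7795/3.2305)·1.753707 = -0.447500
denominator = 1 − 2.018784 = -1.018784
p = -0.447500 / -1.018784 = 0.4392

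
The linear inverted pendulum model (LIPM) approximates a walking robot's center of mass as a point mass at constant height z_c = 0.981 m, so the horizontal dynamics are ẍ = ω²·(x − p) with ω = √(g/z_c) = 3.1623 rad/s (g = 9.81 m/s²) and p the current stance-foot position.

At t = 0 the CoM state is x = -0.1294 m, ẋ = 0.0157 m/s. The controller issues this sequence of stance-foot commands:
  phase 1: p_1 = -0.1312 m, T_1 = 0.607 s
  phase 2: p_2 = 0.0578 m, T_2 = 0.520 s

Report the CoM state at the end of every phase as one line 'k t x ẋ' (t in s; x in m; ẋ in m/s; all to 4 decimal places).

phase 1: p=-0.1312, T=0.607, ωT=1.919516, cosh=3.482168, sinh=3.335490; start (x,ẋ)=(-0.129400, 0.015700) → end (x,ẋ)=(-0.108372, 0.073656)
phase 2: p=0.0578, T=0.520, ωT=1.644396, cosh=2.685505, sinh=2.492376; start (x,ẋ)=(-0.108372, 0.073656) → end (x,ẋ)=(-0.330404, -1.111906)

1 0.6070 -0.1084 0.0737
2 1.1270 -0.3304 -1.1119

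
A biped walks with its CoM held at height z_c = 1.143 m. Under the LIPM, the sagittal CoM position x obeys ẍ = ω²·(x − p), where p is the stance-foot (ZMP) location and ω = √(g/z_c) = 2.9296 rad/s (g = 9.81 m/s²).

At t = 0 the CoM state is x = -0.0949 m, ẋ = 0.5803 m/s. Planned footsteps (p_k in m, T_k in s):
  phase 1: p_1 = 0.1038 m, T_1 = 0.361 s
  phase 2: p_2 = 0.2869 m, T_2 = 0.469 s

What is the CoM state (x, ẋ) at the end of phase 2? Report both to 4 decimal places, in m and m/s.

x = -0.1189, ẋ = -0.9510

phase 1: p=0.1038, T=0.361, ωT=1.057586, cosh=1.613352, sinh=1.266059; start (x,ẋ)=(-0.094900, 0.580300) → end (x,ẋ)=(0.034010, 0.199241)
phase 2: p=0.2869, T=0.469, ωT=1.373982, cosh=2.102076, sinh=1.848979; start (x,ẋ)=(0.034010, 0.199241) → end (x,ẋ)=(-0.118946, -0.951027)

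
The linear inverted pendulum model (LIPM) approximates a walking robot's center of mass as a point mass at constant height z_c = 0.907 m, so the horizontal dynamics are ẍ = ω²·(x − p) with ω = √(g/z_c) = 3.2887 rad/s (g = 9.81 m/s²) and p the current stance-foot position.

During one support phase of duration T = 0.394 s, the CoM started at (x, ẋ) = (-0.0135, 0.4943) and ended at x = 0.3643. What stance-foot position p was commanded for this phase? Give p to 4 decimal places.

ωT = 3.2887·0.394 = 1.295748; cosh(ωT) = 1.963710, sinh(ωT) = 1.690017
x(T) = p + (x₀−p)·cosh(ωT) + (ẋ₀/ω)·sinh(ωT) ⇒ p·(1 − cosh) = x(T) − x₀·cosh − (ẋ₀/ω)·sinh
numerator   = 0.3643 − (-0.0135)·1.963710 − (0.4943/3.2887)·1.690017 = 0.136796
denominator = 1 − 1.963710 = -0.963710
p = 0.136796 / -0.963710 = -0.1419

p = -0.1419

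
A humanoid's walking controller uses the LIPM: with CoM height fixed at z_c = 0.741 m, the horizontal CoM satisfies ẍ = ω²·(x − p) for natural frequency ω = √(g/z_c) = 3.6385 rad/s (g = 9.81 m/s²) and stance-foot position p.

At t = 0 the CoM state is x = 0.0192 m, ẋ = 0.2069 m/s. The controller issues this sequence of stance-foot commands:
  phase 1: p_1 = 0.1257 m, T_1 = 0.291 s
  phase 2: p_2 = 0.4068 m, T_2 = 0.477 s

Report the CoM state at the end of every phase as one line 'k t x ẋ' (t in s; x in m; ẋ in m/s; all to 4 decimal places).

1 0.2910 0.0258 -0.1572
2 0.7680 -0.8260 -4.2690

phase 1: p=0.1257, T=0.291, ωT=1.058804, cosh=1.614895, sinh=1.268024; start (x,ẋ)=(0.019200, 0.206900) → end (x,ẋ)=(0.025819, -0.157238)
phase 2: p=0.4068, T=0.477, ωT=1.735564, cosh=2.924215, sinh=2.747914; start (x,ẋ)=(0.025819, -0.157238) → end (x,ẋ)=(-0.826022, -4.268957)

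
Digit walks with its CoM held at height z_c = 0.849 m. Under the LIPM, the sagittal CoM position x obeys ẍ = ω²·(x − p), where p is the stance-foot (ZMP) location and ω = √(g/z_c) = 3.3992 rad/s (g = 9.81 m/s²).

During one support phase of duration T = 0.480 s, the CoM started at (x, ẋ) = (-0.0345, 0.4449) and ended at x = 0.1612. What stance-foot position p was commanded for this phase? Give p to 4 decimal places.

p = 0.0417

ωT = 3.3992·0.480 = 1.631616; cosh(ωT) = 2.653871, sinh(ωT) = 2.458258
x(T) = p + (x₀−p)·cosh(ωT) + (ẋ₀/ω)·sinh(ωT) ⇒ p·(1 − cosh) = x(T) − x₀·cosh − (ẋ₀/ω)·sinh
numerator   = 0.1612 − (-0.0345)·2.653871 − (0.4449/3.3992)·2.458258 = -0.068987
denominator = 1 − 2.653871 = -1.653871
p = -0.068987 / -1.653871 = 0.0417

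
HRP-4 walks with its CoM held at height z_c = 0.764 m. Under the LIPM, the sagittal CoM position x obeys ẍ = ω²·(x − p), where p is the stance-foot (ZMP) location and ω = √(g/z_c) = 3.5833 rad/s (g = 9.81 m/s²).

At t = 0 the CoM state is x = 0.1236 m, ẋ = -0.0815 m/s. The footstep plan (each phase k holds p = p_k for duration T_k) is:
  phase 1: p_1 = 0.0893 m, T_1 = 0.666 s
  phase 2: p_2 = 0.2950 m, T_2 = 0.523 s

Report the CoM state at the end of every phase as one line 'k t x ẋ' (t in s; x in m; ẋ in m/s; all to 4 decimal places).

1 0.6660 0.1548 0.2158
2 1.1890 0.0189 -0.8790

phase 1: p=0.0893, T=0.666, ωT=2.386478, cosh=5.483538, sinh=5.391585; start (x,ẋ)=(0.123600, -0.081500) → end (x,ẋ)=(0.154757, 0.215756)
phase 2: p=0.2950, T=0.523, ωT=1.874066, cosh=3.334115, sinh=3.180616; start (x,ẋ)=(0.154757, 0.215756) → end (x,ẋ)=(0.018924, -0.879008)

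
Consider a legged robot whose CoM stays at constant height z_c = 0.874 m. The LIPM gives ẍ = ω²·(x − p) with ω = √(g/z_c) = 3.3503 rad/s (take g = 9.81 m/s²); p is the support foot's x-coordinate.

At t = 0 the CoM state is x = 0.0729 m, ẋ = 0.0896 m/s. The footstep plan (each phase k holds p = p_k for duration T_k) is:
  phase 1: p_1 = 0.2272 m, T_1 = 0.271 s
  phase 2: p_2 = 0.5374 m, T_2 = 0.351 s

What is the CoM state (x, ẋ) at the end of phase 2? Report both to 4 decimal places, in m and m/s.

x = -0.5369, ẋ = -3.2032

phase 1: p=0.2272, T=0.271, ωT=0.907931, cosh=1.441273, sinh=1.037915; start (x,ẋ)=(0.072900, 0.089600) → end (x,ẋ)=(0.032569, -0.407414)
phase 2: p=0.5374, T=0.351, ωT=1.175955, cosh=1.774881, sinh=1.466357; start (x,ẋ)=(0.032569, -0.407414) → end (x,ẋ)=(-0.536931, -3.203210)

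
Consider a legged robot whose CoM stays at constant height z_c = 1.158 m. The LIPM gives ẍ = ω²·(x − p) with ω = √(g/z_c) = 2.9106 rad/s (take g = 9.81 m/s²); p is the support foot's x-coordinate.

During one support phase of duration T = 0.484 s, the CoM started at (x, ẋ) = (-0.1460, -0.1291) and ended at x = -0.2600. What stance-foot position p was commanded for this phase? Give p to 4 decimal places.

p = -0.1214

ωT = 2.9106·0.484 = 1.408730; cosh(ωT) = 2.167606, sinh(ωT) = 1.923153
x(T) = p + (x₀−p)·cosh(ωT) + (ẋ₀/ω)·sinh(ωT) ⇒ p·(1 − cosh) = x(T) − x₀·cosh − (ẋ₀/ω)·sinh
numerator   = -0.2600 − (-0.1460)·2.167606 − (-0.1291/2.9106)·1.923153 = 0.141772
denominator = 1 − 2.167606 = -1.167606
p = 0.141772 / -1.167606 = -0.1214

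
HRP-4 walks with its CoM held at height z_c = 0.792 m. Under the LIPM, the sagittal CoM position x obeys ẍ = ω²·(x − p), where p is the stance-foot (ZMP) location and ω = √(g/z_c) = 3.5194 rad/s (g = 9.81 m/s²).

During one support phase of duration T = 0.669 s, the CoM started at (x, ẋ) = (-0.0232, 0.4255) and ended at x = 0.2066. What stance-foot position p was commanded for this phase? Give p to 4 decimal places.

p = 0.0698

ωT = 3.5194·0.669 = 2.354479; cosh(ωT) = 5.313789, sinh(ωT) = 5.218846
x(T) = p + (x₀−p)·cosh(ωT) + (ẋ₀/ω)·sinh(ωT) ⇒ p·(1 − cosh) = x(T) − x₀·cosh − (ẋ₀/ω)·sinh
numerator   = 0.2066 − (-0.0232)·5.313789 − (0.4255/3.5194)·5.218846 = -0.301085
denominator = 1 − 5.313789 = -4.313789
p = -0.301085 / -4.313789 = 0.0698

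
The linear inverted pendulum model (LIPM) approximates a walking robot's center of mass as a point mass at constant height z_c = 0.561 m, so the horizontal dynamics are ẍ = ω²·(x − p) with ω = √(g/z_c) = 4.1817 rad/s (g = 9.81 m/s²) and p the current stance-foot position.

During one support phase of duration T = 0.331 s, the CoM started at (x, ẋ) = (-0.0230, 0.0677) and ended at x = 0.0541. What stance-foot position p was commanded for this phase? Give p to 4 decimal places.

ωT = 4.1817·0.331 = 1.384143; cosh(ωT) = 2.120971, sinh(ωT) = 1.870432
x(T) = p + (x₀−p)·cosh(ωT) + (ẋ₀/ω)·sinh(ωT) ⇒ p·(1 − cosh) = x(T) − x₀·cosh − (ẋ₀/ω)·sinh
numerator   = 0.0541 − (-0.0230)·2.120971 − (0.0677/4.1817)·1.870432 = 0.072601
denominator = 1 − 2.120971 = -1.120971
p = 0.072601 / -1.120971 = -0.0648

p = -0.0648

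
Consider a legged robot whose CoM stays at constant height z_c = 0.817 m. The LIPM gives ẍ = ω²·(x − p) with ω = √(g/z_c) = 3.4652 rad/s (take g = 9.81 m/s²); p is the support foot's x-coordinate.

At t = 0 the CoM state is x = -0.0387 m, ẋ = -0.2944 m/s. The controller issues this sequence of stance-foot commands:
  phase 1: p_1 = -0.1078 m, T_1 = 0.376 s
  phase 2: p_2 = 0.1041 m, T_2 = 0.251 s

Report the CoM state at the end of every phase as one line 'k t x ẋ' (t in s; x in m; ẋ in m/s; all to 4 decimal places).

phase 1: p=-0.1078, T=0.376, ωT=1.302915, cosh=1.975874, sinh=1.704135; start (x,ẋ)=(-0.038700, -0.294400) → end (x,ẋ)=(-0.116049, -0.173650)
phase 2: p=0.1041, T=0.251, ωT=0.869765, cosh=1.402700, sinh=0.983650; start (x,ẋ)=(-0.116049, -0.173650) → end (x,ẋ)=(-0.253996, -0.993966)

1 0.3760 -0.1160 -0.1737
2 0.6270 -0.2540 -0.9940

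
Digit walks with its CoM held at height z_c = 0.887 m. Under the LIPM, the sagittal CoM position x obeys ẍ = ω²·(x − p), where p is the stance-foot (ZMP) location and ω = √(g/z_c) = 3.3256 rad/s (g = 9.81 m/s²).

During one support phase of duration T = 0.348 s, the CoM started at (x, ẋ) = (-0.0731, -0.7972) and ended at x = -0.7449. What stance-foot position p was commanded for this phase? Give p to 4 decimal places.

ωT = 3.3256·0.348 = 1.157309; cosh(ωT) = 1.747846, sinh(ωT) = 1.433515
x(T) = p + (x₀−p)·cosh(ωT) + (ẋ₀/ω)·sinh(ωT) ⇒ p·(1 − cosh) = x(T) − x₀·cosh − (ẋ₀/ω)·sinh
numerator   = -0.7449 − (-0.0731)·1.747846 − (-0.7972/3.3256)·1.433515 = -0.273496
denominator = 1 − 1.747846 = -0.747846
p = -0.273496 / -0.747846 = 0.3657

p = 0.3657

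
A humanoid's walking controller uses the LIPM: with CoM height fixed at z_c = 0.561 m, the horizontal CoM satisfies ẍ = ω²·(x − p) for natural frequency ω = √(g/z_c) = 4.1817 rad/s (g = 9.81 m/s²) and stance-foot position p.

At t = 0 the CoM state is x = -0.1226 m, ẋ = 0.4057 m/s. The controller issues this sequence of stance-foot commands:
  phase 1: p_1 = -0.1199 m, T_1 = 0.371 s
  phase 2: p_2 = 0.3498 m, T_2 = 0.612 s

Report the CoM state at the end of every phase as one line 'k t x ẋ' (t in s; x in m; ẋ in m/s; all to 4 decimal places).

phase 1: p=-0.1199, T=0.371, ωT=1.551411, cosh=2.465035, sinh=2.253086; start (x,ẋ)=(-0.122600, 0.405700) → end (x,ẋ)=(0.092034, 0.974626)
phase 2: p=0.3498, T=0.612, ωT=2.559200, cosh=6.501422, sinh=6.424056; start (x,ẋ)=(0.092034, 0.974626) → end (x,ẋ)=(0.171206, -0.588028)

1 0.3710 0.0920 0.9746
2 0.9830 0.1712 -0.5880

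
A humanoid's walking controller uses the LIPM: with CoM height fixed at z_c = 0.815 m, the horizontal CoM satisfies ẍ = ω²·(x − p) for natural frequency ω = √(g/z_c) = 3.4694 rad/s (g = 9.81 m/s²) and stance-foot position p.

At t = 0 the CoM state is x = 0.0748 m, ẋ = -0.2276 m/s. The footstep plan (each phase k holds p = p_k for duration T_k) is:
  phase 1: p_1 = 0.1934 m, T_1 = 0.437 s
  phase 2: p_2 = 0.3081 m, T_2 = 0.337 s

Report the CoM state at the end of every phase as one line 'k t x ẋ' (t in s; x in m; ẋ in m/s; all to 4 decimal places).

1 0.4370 -0.2319 -1.4352
2 0.7740 -1.2466 -5.2578

phase 1: p=0.1934, T=0.437, ωT=1.516128, cosh=2.387058, sinh=2.167497; start (x,ẋ)=(0.074800, -0.227600) → end (x,ẋ)=(-0.231897, -1.435156)
phase 2: p=0.3081, T=0.337, ωT=1.169188, cosh=1.764998, sinh=1.454379; start (x,ẋ)=(-0.231897, -1.435156) → end (x,ẋ)=(-1.246615, -5.257779)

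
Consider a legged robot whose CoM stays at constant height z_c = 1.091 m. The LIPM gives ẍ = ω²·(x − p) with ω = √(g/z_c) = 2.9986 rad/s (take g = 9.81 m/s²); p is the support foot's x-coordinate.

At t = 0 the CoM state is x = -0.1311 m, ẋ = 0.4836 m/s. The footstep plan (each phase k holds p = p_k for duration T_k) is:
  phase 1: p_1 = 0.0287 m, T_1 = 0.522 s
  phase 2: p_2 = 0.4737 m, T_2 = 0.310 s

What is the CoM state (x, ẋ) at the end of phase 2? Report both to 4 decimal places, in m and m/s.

x = -0.1821, ẋ = -1.3604

phase 1: p=0.0287, T=0.522, ωT=1.565269, cosh=2.496497, sinh=2.287465; start (x,ẋ)=(-0.131100, 0.483600) → end (x,ẋ)=(-0.001329, 0.111207)
phase 2: p=0.4737, T=0.310, ωT=0.929566, cosh=1.464067, sinh=1.069342; start (x,ẋ)=(-0.001329, 0.111207) → end (x,ẋ)=(-0.182116, -1.360379)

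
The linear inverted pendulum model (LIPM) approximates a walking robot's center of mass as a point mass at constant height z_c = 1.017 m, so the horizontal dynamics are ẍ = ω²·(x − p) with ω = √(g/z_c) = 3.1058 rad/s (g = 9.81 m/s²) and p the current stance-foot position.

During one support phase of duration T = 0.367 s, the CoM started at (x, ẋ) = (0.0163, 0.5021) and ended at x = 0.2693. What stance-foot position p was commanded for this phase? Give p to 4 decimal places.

p = -0.0199

ωT = 3.1058·0.367 = 1.139829; cosh(ωT) = 1.723053, sinh(ωT) = 1.403179
x(T) = p + (x₀−p)·cosh(ωT) + (ẋ₀/ω)·sinh(ωT) ⇒ p·(1 − cosh) = x(T) − x₀·cosh − (ẋ₀/ω)·sinh
numerator   = 0.2693 − (0.0163)·1.723053 − (0.5021/3.1058)·1.403179 = 0.014369
denominator = 1 − 1.723053 = -0.723053
p = 0.014369 / -0.723053 = -0.0199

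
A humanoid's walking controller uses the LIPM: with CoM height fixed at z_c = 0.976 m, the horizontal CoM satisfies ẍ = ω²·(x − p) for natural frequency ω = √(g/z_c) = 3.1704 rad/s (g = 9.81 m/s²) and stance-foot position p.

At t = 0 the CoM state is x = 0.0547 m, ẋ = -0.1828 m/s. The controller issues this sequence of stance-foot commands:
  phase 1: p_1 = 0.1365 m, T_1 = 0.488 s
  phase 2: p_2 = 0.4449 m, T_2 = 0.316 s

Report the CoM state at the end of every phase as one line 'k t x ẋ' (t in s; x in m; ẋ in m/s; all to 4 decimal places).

phase 1: p=0.1365, T=0.488, ωT=1.547155, cosh=2.455469, sinh=2.242617; start (x,ẋ)=(0.054700, -0.182800) → end (x,ẋ)=(-0.193663, -1.030457)
phase 2: p=0.4449, T=0.316, ωT=1.001846, cosh=1.545253, sinh=1.178052; start (x,ẋ)=(-0.193663, -1.030457) → end (x,ẋ)=(-0.924737, -3.977284)

1 0.4880 -0.1937 -1.0305
2 0.8040 -0.9247 -3.9773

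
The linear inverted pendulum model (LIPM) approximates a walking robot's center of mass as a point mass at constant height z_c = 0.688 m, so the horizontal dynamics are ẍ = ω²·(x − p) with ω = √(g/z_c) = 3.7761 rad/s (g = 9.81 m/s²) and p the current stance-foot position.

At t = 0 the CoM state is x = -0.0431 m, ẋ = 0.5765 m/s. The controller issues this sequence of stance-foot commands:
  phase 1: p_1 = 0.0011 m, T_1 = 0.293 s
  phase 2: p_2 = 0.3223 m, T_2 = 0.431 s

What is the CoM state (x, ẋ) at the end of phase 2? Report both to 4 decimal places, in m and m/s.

phase 1: p=0.0011, T=0.293, ωT=1.106397, cosh=1.677097, sinh=1.346349; start (x,ẋ)=(-0.043100, 0.576500) → end (x,ẋ)=(0.132520, 0.742136)
phase 2: p=0.3223, T=0.431, ωT=1.627499, cosh=2.643773, sinh=2.447353; start (x,ẋ)=(0.132520, 0.742136) → end (x,ẋ)=(0.301556, 0.208201)

x = 0.3016, ẋ = 0.2082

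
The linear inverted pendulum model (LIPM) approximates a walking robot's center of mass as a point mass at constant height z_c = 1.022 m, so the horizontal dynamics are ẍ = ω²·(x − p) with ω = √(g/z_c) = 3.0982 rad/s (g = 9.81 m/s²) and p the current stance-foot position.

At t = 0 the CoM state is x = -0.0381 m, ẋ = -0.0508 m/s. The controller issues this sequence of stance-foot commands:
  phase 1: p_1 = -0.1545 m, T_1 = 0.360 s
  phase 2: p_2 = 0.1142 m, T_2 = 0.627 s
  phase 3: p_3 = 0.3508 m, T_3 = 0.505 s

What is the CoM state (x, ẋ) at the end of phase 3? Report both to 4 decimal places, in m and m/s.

phase 1: p=-0.1545, T=0.360, ωT=1.115352, cosh=1.689221, sinh=1.361421; start (x,ẋ)=(-0.038100, -0.050800) → end (x,ẋ)=(0.019803, 0.405157)
phase 2: p=0.1142, T=0.627, ωT=1.942571, cosh=3.560001, sinh=3.416666; start (x,ẋ)=(0.019803, 0.405157) → end (x,ẋ)=(0.224949, 0.443116)
phase 3: p=0.3508, T=0.505, ωT=1.564591, cosh=2.494946, sinh=2.285773; start (x,ẋ)=(0.224949, 0.443116) → end (x,ẋ)=(0.363728, 0.214302)

x = 0.3637, ẋ = 0.2143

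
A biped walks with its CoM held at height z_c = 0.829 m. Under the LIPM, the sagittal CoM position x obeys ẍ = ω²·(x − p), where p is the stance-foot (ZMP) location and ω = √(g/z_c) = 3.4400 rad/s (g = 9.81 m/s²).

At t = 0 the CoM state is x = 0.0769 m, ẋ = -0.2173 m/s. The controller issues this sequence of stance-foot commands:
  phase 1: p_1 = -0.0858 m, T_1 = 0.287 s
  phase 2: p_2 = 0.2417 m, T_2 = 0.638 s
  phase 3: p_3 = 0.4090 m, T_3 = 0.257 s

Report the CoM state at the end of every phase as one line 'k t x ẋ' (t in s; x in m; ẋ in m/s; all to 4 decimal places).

1 0.2870 0.0898 0.3147
2 0.9250 -0.0428 -0.8855
3 1.1820 -0.4896 -2.8149

phase 1: p=-0.0858, T=0.287, ωT=0.987280, cosh=1.528257, sinh=1.155668; start (x,ẋ)=(0.076900, -0.217300) → end (x,ẋ)=(0.089845, 0.314723)
phase 2: p=0.2417, T=0.638, ωT=2.194720, cosh=4.544438, sinh=4.433049; start (x,ẋ)=(0.089845, 0.314723) → end (x,ẋ)=(-0.042817, -0.885495)
phase 3: p=0.4090, T=0.257, ωT=0.884080, cosh=1.416925, sinh=1.003831; start (x,ẋ)=(-0.042817, -0.885495) → end (x,ẋ)=(-0.489589, -2.814885)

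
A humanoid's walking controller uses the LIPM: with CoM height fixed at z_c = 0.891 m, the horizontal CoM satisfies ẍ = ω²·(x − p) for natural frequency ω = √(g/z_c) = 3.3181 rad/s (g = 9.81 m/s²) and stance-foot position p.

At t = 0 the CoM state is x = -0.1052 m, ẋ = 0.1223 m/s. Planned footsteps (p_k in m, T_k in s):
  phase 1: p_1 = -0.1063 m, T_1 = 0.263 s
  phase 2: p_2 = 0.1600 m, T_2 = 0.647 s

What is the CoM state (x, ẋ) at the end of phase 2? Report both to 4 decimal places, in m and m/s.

x = -0.6072, ẋ = -2.4365

phase 1: p=-0.1063, T=0.263, ωT=0.872660, cosh=1.405554, sinh=0.987715; start (x,ẋ)=(-0.105200, 0.122300) → end (x,ẋ)=(-0.068348, 0.175504)
phase 2: p=0.1600, T=0.647, ωT=2.146811, cosh=4.337189, sinh=4.220333; start (x,ẋ)=(-0.068348, 0.175504) → end (x,ẋ)=(-0.607163, -2.436476)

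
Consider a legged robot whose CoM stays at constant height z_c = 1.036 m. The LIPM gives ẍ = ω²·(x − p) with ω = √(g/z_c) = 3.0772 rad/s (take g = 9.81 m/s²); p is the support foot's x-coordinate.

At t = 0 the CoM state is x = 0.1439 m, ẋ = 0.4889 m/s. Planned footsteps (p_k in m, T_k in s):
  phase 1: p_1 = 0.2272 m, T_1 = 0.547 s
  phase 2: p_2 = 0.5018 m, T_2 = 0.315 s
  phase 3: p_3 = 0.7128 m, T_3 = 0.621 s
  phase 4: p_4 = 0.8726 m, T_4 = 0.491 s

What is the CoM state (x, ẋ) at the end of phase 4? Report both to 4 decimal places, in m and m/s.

x = 2.5943, ẋ = 5.4398

phase 1: p=0.2272, T=0.547, ωT=1.683228, cosh=2.784340, sinh=2.598566; start (x,ẋ)=(0.143900, 0.488900) → end (x,ẋ)=(0.408120, 0.695171)
phase 2: p=0.5018, T=0.315, ωT=0.969318, cosh=1.507744, sinh=1.128402; start (x,ẋ)=(0.408120, 0.695171) → end (x,ẋ)=(0.615472, 0.722853)
phase 3: p=0.7128, T=0.621, ωT=1.910941, cosh=3.453694, sinh=3.305753; start (x,ẋ)=(0.615472, 0.722853) → end (x,ẋ)=(1.153202, 1.506452)
phase 4: p=0.8726, T=0.491, ωT=1.510905, cosh=2.375770, sinh=2.155060; start (x,ẋ)=(1.153202, 1.506452) → end (x,ẋ)=(2.594262, 5.439811)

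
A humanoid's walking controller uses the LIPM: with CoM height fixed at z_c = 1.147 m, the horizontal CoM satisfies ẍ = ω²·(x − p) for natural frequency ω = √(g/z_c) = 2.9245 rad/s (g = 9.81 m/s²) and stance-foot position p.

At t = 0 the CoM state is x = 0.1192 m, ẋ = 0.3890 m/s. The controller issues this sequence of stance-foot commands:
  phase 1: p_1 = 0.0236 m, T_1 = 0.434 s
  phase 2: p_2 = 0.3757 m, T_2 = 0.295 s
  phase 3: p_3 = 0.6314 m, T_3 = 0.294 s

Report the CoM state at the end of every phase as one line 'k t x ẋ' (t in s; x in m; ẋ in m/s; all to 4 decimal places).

1 0.4340 0.4251 1.2048
2 0.7290 0.8458 1.8223
3 1.0230 1.5343 3.1464

phase 1: p=0.0236, T=0.434, ωT=1.269233, cosh=1.919585, sinh=1.638538; start (x,ẋ)=(0.119200, 0.389000) → end (x,ẋ)=(0.425061, 1.204824)
phase 2: p=0.3757, T=0.295, ωT=0.862727, cosh=1.395812, sinh=0.973803; start (x,ẋ)=(0.425061, 1.204824) → end (x,ẋ)=(0.845782, 1.822283)
phase 3: p=0.6314, T=0.294, ωT=0.859803, cosh=1.392970, sinh=0.969725; start (x,ẋ)=(0.845782, 1.822283) → end (x,ẋ)=(1.534273, 3.146367)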